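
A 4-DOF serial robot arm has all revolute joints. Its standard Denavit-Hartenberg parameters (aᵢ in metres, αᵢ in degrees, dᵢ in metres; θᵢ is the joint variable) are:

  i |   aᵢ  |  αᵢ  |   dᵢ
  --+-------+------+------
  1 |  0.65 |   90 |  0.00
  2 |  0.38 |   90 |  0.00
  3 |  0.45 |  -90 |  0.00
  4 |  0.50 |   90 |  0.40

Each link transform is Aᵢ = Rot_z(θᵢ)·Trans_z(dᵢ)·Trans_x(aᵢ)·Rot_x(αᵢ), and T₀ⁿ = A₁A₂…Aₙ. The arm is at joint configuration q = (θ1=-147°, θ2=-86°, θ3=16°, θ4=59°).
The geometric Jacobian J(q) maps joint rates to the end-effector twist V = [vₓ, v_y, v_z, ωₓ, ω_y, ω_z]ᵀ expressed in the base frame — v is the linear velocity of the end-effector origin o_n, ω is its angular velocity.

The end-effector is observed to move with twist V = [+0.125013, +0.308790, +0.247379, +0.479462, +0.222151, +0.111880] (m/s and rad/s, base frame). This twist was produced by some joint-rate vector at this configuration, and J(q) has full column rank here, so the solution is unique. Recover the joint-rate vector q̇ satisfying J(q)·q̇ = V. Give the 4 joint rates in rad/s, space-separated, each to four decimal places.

o_n = [-1.2749, -0.1369, -0.9176]
J₁: ẑ×o_n = [0.1369, -1.2749, 0.0000], ω = ẑ
J2: z=[-0.5446, 0.8387, 0.0000] o=[-0.5451, -0.3540, 0.0000] → [-0.7696, -0.4998, 0.4938, -0.5446, 0.8387, 0.0000]
J3: z=[0.8366, 0.5433, -0.0698] o=[-0.5674, -0.3685, -0.3791] → [-0.2765, 0.4999, 0.5781, 0.8366, 0.5433, -0.0698]
J4: z=[-0.5074, 0.8167, 0.2750] o=[-0.6602, -0.2809, -0.8106] → [-0.1270, -0.2233, 0.4289, -0.5074, 0.8167, 0.2750]
q̇ = J⁺·V = [0.0570, -0.3930, 0.5180, 0.3310]

0.0570 -0.3930 0.5180 0.3310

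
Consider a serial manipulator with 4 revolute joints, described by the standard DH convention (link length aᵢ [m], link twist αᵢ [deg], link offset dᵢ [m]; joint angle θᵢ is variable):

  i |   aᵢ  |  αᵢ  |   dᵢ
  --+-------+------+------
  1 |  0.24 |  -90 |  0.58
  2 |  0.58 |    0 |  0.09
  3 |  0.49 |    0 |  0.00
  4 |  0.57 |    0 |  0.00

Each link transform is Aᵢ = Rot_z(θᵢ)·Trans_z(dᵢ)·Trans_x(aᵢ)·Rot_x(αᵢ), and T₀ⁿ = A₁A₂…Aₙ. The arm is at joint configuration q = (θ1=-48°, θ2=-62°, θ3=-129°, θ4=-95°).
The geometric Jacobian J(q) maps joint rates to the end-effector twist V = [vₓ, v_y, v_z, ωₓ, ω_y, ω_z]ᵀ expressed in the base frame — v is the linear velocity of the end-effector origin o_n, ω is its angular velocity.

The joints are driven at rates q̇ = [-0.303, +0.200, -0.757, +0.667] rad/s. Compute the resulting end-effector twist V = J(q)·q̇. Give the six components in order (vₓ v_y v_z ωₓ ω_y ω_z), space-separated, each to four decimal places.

0.0389 -0.1285 -0.3397 0.0817 0.0736 -0.3030

o_n = [0.1930, -0.0798, 0.4507]
J₁: ẑ×o_n = [0.0798, 0.1930, -0.0000], ω = ẑ
J2: z=[0.7431, 0.6691, 0.0000] o=[0.1606, -0.1784, 0.5800] → [-0.0865, 0.0961, 0.0516, 0.7431, 0.6691, 0.0000]
J3: z=[0.7431, 0.6691, 0.0000] o=[0.4097, -0.3205, 1.0921] → [-0.4292, 0.4767, 0.3239, 0.7431, 0.6691, 0.0000]
J4: z=[0.7431, 0.6691, 0.0000] o=[0.0878, 0.0370, 0.9986] → [-0.3666, 0.4072, -0.1571, 0.7431, 0.6691, 0.0000]
V = J·q̇ = [0.0389, -0.1285, -0.3397, 0.0817, 0.0736, -0.3030]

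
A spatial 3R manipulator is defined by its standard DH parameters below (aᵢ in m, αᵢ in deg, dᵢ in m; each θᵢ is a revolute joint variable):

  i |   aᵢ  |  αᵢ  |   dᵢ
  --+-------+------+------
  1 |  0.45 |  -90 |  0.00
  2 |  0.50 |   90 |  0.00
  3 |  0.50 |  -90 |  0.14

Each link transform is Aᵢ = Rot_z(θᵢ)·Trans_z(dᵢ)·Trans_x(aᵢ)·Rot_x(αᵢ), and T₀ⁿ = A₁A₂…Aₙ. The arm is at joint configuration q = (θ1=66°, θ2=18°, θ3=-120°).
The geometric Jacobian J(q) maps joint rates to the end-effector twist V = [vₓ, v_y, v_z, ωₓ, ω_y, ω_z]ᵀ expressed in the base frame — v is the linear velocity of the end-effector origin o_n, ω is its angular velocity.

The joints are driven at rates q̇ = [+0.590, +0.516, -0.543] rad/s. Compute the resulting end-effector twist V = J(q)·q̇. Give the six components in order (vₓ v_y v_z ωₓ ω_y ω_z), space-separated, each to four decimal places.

o_n = [0.6929, 0.4917, 0.0559]
J₁: ẑ×o_n = [-0.4917, 0.6929, 0.0000], ω = ẑ
J2: z=[-0.9135, 0.4067, 0.0000] o=[0.1830, 0.4111, 0.0000] → [0.0227, 0.0511, -0.2810, -0.9135, 0.4067, 0.0000]
J3: z=[0.1257, 0.2823, 0.9511] o=[0.3764, 0.8455, -0.1545] → [0.3959, 0.2745, -0.1338, 0.1257, 0.2823, 0.9511]
V = J·q̇ = [-0.4933, 0.2861, -0.0724, -0.5396, 0.0566, 0.0736]

-0.4933 0.2861 -0.0724 -0.5396 0.0566 0.0736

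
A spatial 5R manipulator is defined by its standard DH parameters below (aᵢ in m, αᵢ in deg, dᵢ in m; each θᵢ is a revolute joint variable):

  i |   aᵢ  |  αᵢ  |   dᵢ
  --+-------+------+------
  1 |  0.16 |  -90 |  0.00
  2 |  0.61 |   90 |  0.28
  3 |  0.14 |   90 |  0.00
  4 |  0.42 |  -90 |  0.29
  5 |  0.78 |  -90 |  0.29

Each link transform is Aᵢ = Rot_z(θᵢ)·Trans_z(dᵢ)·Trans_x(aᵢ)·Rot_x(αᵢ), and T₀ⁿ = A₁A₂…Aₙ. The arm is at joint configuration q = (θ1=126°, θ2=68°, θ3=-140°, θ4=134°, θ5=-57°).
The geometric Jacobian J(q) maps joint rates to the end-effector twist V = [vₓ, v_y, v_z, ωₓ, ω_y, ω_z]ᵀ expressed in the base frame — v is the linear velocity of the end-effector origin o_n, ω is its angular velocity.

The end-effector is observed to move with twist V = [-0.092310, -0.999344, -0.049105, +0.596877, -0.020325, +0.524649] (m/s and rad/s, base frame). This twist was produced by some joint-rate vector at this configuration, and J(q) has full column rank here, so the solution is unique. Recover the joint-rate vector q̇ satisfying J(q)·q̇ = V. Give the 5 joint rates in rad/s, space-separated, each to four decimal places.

o_n = [-1.5792, -0.2501, -0.3162]
J₁: ẑ×o_n = [0.2501, -1.5792, 0.0000], ω = ẑ
J2: z=[-0.8090, -0.5878, 0.0000] o=[-0.0940, 0.1294, 0.0000] → [0.1859, -0.2558, -0.5659, -0.8090, -0.5878, 0.0000]
J3: z=[-0.5450, 0.7501, 0.3746] o=[-0.4549, 0.1497, -0.5656] → [0.3368, -0.2853, 1.0613, -0.5450, 0.7501, 0.3746]
J4: z=[-0.4782, -0.6451, 0.5960] o=[-0.3585, 0.1701, -0.4661] → [0.1537, -0.6559, -0.5865, -0.4782, -0.6451, 0.5960]
J5: z=[-0.1168, -0.6258, -0.7711] o=[-0.8627, 0.1672, -0.3874] → [-0.3663, 0.5608, -0.3997, -0.1168, -0.6258, -0.7711]
q̇ = J⁺·V = [0.9170, -0.5550, -0.2680, -0.0810, 0.3160]

0.9170 -0.5550 -0.2680 -0.0810 0.3160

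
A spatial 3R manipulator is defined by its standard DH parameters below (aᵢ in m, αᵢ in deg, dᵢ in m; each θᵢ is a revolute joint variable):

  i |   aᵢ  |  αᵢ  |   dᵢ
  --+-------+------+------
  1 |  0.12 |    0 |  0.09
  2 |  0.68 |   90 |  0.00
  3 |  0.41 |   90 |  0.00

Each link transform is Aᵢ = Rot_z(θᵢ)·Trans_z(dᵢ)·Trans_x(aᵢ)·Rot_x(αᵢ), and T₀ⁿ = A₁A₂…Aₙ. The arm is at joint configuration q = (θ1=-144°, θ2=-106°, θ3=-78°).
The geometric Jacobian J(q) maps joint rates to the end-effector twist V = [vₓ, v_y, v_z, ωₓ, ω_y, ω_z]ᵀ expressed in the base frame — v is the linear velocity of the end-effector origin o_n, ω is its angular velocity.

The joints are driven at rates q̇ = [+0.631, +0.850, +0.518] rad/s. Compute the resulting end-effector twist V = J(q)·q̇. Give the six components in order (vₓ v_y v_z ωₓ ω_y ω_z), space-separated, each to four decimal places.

-1.0915 -0.2537 0.0442 0.4868 0.1772 1.4810

o_n = [-0.3588, 0.6486, -0.3110]
J₁: ẑ×o_n = [-0.6486, -0.3588, 0.0000], ω = ẑ
J2: z=[0.0000, 0.0000, 1.0000] o=[-0.0971, -0.0705, 0.0900] → [-0.7191, -0.2617, 0.0000, 0.0000, 0.0000, 1.0000]
J3: z=[0.9397, 0.3420, 0.0000] o=[-0.3297, 0.5685, 0.0900] → [-0.1372, 0.3769, 0.0852, 0.9397, 0.3420, 0.0000]
V = J·q̇ = [-1.0915, -0.2537, 0.0442, 0.4868, 0.1772, 1.4810]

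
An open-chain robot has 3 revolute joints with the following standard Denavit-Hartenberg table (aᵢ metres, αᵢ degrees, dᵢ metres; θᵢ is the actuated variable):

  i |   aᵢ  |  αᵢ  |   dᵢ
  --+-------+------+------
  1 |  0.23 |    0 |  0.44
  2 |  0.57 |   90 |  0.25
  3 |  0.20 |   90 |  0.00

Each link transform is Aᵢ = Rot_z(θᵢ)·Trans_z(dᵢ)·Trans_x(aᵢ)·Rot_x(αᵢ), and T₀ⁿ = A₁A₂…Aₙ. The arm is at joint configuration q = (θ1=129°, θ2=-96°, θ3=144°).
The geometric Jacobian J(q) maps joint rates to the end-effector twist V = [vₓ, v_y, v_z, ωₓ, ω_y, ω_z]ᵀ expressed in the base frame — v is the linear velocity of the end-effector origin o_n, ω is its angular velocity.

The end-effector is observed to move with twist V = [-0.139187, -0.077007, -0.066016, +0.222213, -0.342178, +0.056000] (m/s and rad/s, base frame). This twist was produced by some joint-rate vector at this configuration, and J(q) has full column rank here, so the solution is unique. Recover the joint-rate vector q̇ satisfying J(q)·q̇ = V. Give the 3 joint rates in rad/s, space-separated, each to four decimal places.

o_n = [0.1976, 0.4011, 0.8076]
J₁: ẑ×o_n = [-0.4011, 0.1976, 0.0000], ω = ẑ
J2: z=[0.0000, 0.0000, 1.0000] o=[-0.1447, 0.1787, 0.4400] → [-0.2223, 0.3423, 0.0000, 0.0000, 0.0000, 1.0000]
J3: z=[0.5446, -0.8387, 0.0000] o=[0.3333, 0.4892, 0.6900] → [-0.0986, -0.0640, -0.1618, 0.5446, -0.8387, 0.0000]
q̇ = J⁺·V = [0.4840, -0.4280, 0.4080]

0.4840 -0.4280 0.4080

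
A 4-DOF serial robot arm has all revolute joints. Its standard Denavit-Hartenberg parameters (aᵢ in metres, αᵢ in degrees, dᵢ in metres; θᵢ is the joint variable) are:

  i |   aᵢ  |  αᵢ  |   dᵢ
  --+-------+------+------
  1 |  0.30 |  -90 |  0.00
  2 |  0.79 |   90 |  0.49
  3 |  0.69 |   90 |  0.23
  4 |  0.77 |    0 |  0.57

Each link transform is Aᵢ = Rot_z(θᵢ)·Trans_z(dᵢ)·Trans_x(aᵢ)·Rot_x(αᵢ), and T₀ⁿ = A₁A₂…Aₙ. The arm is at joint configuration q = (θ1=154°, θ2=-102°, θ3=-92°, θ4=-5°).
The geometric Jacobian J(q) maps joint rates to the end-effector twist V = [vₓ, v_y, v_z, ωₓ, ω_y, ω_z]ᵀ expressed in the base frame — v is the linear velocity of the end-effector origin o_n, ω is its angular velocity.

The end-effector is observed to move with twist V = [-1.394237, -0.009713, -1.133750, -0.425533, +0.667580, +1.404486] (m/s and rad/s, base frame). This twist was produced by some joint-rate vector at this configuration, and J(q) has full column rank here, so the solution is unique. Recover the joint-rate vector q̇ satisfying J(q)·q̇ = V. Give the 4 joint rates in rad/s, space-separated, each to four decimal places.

0.6030 -0.3910 -0.8270 -0.6440

o_n = [0.3201, 0.8967, 0.1319]
J₁: ẑ×o_n = [-0.8967, 0.3201, 0.0000], ω = ẑ
J2: z=[-0.4384, -0.8988, 0.0000] o=[-0.2696, 0.1315, 0.0000] → [-0.1186, 0.0578, 0.1946, -0.4384, -0.8988, 0.0000]
J3: z=[0.8792, -0.4288, -0.2079] o=[-0.3368, -0.3809, 0.7727] → [0.5404, 0.4268, 1.4049, 0.8792, -0.4288, -0.2079]
J4: z=[-0.2021, 0.0597, -0.9776] o=[0.1632, 0.1425, 0.7014] → [0.7033, -0.2684, -0.1618, -0.2021, 0.0597, -0.9776]
q̇ = J⁺·V = [0.6030, -0.3910, -0.8270, -0.6440]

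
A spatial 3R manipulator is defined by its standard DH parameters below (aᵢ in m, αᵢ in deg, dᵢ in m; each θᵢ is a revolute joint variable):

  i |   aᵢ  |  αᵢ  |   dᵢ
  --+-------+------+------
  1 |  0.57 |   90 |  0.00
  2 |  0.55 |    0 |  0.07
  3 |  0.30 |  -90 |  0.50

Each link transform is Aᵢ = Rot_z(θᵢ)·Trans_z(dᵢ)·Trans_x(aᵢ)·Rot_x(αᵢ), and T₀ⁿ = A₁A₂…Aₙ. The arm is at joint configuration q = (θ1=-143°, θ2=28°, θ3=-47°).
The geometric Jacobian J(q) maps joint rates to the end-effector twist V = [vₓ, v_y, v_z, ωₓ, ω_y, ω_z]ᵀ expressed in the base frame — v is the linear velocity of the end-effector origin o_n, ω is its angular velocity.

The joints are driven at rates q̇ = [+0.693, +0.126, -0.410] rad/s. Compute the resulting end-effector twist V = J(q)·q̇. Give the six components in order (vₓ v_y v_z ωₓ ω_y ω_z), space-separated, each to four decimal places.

o_n = [-1.4126, -0.3508, 0.1605]
J₁: ẑ×o_n = [0.3508, -1.4126, 0.0000], ω = ẑ
J2: z=[-0.6018, 0.7986, 0.0000] o=[-0.4552, -0.3430, 0.0000] → [0.1282, 0.0966, 0.7693, -0.6018, 0.7986, 0.0000]
J3: z=[-0.6018, 0.7986, 0.0000] o=[-0.8852, -0.5794, 0.2582] → [-0.0780, -0.0588, 0.2837, -0.6018, 0.7986, 0.0000]
V = J·q̇ = [0.2912, -0.9427, -0.0194, 0.1709, -0.2268, 0.6930]

0.2912 -0.9427 -0.0194 0.1709 -0.2268 0.6930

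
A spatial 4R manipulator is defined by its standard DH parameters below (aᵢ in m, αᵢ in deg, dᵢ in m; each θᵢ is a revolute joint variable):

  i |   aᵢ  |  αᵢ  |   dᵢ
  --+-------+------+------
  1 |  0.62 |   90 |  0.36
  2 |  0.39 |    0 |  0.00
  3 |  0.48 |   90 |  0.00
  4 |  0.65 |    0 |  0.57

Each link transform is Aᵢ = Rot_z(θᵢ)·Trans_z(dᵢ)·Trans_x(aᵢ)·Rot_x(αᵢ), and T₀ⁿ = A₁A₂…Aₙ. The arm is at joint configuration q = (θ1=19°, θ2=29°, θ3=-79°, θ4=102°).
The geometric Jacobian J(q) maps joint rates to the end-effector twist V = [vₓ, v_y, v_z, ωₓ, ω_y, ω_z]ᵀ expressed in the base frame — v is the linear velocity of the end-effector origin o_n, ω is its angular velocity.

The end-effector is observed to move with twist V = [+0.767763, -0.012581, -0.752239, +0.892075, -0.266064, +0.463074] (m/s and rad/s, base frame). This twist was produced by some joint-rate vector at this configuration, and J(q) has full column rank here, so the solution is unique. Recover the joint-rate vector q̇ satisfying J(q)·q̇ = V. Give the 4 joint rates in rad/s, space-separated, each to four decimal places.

-0.1720 -0.4530 0.9950 -0.9880

o_n = [0.9125, -0.3582, -0.0815]
J₁: ẑ×o_n = [0.3582, 0.9125, -0.0000], ω = ẑ
J2: z=[0.3256, -0.9455, 0.0000] o=[0.5862, 0.2019, 0.3600] → [0.4174, 0.1437, 0.1261, 0.3256, -0.9455, 0.0000]
J3: z=[0.3256, -0.9455, 0.0000] o=[0.9087, 0.3129, 0.5491] → [0.5962, 0.2053, -0.2150, 0.3256, -0.9455, 0.0000]
J4: z=[-0.7243, -0.2494, -0.6428] o=[1.2005, 0.4134, 0.1814] → [-0.4304, -0.0053, 0.4870, -0.7243, -0.2494, -0.6428]
q̇ = J⁺·V = [-0.1720, -0.4530, 0.9950, -0.9880]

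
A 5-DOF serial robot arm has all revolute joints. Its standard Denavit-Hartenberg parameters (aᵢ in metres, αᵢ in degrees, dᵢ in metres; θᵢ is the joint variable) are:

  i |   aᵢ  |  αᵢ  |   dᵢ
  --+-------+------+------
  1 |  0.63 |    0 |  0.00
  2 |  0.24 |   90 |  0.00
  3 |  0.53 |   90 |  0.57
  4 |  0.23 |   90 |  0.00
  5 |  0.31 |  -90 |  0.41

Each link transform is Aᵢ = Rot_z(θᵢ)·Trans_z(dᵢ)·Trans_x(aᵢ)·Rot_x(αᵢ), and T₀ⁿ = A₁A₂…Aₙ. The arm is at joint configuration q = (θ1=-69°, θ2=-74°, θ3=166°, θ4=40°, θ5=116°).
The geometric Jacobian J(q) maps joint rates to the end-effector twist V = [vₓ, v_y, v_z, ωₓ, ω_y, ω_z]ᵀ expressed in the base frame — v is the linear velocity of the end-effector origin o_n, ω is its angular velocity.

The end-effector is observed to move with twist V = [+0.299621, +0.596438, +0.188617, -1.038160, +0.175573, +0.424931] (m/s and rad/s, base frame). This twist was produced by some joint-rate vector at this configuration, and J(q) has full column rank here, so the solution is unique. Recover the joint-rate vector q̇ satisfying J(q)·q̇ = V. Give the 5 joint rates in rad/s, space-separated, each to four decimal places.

0.5340 -0.4440 0.0250 0.5000 -0.9660

o_n = [0.4606, -0.0150, 0.4798]
J₁: ẑ×o_n = [0.0150, 0.4606, -0.0000], ω = ẑ
J2: z=[0.0000, 0.0000, 1.0000] o=[0.2258, -0.5882, 0.0000] → [-0.5732, 0.2349, 0.0000, 0.0000, 0.0000, 1.0000]
J3: z=[-0.6018, 0.7986, 0.0000] o=[0.0341, -0.7326, 0.0000] → [0.3832, 0.2887, -0.7725, -0.6018, 0.7986, 0.0000]
J4: z=[-0.1932, -0.1456, 0.9703] o=[0.1018, 0.0321, 0.1282] → [-0.0055, 0.4161, 0.0613, -0.1932, -0.1456, 0.9703]
J5: z=[0.9591, -0.2364, 0.1555] o=[0.1493, 0.2531, 0.1708] → [-0.0314, -0.2479, -0.1835, 0.9591, -0.2364, 0.1555]
q̇ = J⁺·V = [0.5340, -0.4440, 0.0250, 0.5000, -0.9660]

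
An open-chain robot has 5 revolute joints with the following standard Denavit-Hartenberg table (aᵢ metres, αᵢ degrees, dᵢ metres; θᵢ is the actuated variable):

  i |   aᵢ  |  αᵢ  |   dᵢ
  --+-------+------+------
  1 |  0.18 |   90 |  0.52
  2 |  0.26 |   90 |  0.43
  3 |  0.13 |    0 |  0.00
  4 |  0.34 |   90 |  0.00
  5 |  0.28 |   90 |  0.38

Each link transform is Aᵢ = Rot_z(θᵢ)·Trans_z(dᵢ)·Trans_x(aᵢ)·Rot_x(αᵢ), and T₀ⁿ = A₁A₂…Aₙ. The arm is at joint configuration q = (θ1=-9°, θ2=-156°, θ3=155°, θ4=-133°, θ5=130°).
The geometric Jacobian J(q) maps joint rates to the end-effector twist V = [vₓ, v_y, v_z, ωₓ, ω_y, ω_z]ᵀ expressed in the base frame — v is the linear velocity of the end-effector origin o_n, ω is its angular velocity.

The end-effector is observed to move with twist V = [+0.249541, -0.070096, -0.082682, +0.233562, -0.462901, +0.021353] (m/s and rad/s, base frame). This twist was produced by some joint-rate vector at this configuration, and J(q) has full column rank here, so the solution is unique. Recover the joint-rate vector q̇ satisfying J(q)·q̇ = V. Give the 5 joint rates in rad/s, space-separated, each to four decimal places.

0.6220 0.3400 -0.2570 -0.4150 -0.0870

o_n = [-0.3291, -0.1428, 0.5399]
J₁: ẑ×o_n = [0.1428, -0.3291, 0.0000], ω = ẑ
J2: z=[-0.1564, -0.9877, 0.0000] o=[0.1778, -0.0282, 0.5200] → [-0.0196, 0.0031, -0.4827, -0.1564, -0.9877, 0.0000]
J3: z=[-0.4017, 0.0636, 0.9135] o=[-0.1241, -0.4157, 0.4142] → [-0.2413, -0.1368, -0.0966, -0.4017, 0.0636, 0.9135]
J4: z=[-0.4017, 0.0636, 0.9135] o=[-0.0264, -0.4868, 0.4622] → [-0.3093, -0.2454, -0.1189, -0.4017, 0.0636, 0.9135]
J5: z=[-0.1930, 0.9693, -0.1524] o=[-0.3307, -0.5676, 0.3339] → [0.2643, 0.0395, -0.0835, -0.1930, 0.9693, -0.1524]
q̇ = J⁺·V = [0.6220, 0.3400, -0.2570, -0.4150, -0.0870]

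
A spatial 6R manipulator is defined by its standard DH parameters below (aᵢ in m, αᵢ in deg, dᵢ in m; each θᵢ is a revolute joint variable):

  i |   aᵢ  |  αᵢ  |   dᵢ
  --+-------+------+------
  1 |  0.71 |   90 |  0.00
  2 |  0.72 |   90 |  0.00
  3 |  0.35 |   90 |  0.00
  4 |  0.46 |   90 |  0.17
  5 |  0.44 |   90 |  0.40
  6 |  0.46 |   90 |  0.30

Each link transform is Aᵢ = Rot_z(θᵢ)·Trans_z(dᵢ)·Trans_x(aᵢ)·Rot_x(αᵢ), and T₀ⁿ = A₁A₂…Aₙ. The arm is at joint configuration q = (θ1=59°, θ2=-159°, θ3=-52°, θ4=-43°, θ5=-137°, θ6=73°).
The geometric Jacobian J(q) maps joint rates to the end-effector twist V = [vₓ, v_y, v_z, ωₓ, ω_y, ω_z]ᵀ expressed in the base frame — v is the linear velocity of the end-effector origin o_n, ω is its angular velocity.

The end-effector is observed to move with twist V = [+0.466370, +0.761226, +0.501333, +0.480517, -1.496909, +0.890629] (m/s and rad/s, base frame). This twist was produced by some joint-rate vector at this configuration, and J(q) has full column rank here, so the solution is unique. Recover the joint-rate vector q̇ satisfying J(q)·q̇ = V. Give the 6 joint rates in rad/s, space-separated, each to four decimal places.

0.1540 0.7850 0.9690 -0.7710 -0.1470 -0.0380

o_n = [0.4460, 0.2141, -0.6515]
J₁: ẑ×o_n = [-0.2141, 0.4460, 0.0000], ω = ẑ
J2: z=[0.8572, -0.5150, 0.0000] o=[0.3657, 0.6086, 0.0000] → [0.3356, 0.5585, -0.2968, 0.8572, -0.5150, 0.0000]
J3: z=[-0.1846, -0.3072, 0.9336] o=[0.0195, 0.0324, -0.2580] → [-0.0488, 0.3256, 0.0975, -0.1846, -0.3072, 0.9336]
J4: z=[-0.1488, 0.9477, 0.2824] o=[-0.3205, 0.0020, -0.3352] → [-0.3596, 0.1694, -0.7580, -0.1488, 0.9477, 0.2824]
J5: z=[0.7975, 0.2839, -0.5323] o=[-0.6148, 0.2303, -0.6543] → [-0.0078, -0.5669, -0.3140, 0.7975, 0.2839, -0.5323]
J6: z=[0.2899, 0.5935, 0.7508] o=[-0.0630, 0.0125, -0.6952] → [-0.1255, 0.3695, -0.2436, 0.2899, 0.5935, 0.7508]
q̇ = J⁺·V = [0.1540, 0.7850, 0.9690, -0.7710, -0.1470, -0.0380]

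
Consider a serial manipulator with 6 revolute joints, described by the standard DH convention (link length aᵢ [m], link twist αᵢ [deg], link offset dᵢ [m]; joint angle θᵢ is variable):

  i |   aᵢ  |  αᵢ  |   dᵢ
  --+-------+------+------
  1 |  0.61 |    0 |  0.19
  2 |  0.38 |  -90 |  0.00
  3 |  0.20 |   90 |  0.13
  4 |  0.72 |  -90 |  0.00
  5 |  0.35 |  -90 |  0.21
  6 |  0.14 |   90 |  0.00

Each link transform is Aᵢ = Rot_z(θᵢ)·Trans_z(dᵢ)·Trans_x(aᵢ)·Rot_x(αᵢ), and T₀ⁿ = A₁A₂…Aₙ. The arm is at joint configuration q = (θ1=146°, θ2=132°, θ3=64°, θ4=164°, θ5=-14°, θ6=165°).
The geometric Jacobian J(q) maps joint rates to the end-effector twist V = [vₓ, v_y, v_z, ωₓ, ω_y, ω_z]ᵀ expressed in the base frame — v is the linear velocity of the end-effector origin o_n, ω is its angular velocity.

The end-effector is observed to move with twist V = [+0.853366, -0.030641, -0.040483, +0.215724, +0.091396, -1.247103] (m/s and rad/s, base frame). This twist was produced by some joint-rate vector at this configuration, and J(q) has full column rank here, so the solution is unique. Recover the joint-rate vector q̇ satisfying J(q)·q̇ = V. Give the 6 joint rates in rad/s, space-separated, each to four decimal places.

o_n = [-0.2748, 0.2704, 0.8782]
J₁: ẑ×o_n = [-0.2704, -0.2748, 0.0000], ω = ẑ
J2: z=[0.0000, 0.0000, 1.0000] o=[-0.5057, 0.3411, 0.1900] → [0.0707, 0.2310, -0.0000, 0.0000, 0.0000, 1.0000]
J3: z=[0.9903, 0.1392, 0.0000] o=[-0.4528, -0.0352, 0.1900] → [0.0958, -0.6815, 0.2778, 0.9903, 0.1392, 0.0000]
J4: z=[0.1251, -0.8900, 0.4384] o=[-0.3119, -0.1039, 0.0102] → [-0.9366, -0.0923, 0.0799, 0.1251, -0.8900, 0.4384]
J5: z=[-0.9687, -0.0141, 0.2477] o=[-0.1576, 0.2241, 0.6323] → [-0.0149, 0.2092, -0.0465, -0.9687, -0.0141, 0.2477]
J6: z=[-0.0695, 0.9738, -0.2163] o=[-0.2776, 0.3006, 1.0149] → [-0.1396, -0.0101, -0.0007, -0.0695, 0.9738, -0.2163]
q̇ = J⁺·V = [-0.3800, -0.6060, 0.0270, -0.7510, -0.2490, -0.6000]

-0.3800 -0.6060 0.0270 -0.7510 -0.2490 -0.6000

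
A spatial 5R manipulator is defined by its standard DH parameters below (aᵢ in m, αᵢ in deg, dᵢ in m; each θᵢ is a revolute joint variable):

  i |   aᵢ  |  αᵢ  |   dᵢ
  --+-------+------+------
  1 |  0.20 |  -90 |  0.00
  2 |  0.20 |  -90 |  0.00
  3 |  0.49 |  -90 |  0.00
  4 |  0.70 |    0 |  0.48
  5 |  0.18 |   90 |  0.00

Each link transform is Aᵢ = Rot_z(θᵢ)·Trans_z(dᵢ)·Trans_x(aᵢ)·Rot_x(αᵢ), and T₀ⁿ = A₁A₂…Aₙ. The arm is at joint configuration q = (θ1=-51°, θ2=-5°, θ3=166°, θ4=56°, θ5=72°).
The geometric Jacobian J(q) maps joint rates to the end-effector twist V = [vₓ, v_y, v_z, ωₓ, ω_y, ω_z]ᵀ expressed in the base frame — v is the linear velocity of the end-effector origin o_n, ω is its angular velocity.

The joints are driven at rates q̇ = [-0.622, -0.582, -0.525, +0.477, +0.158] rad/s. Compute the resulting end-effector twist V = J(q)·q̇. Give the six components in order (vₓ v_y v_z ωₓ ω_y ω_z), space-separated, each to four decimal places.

-0.0382 -0.0143 -0.2874 -0.0986 0.1760 -0.1124

o_n = [-0.1129, 0.5832, 0.6616]
J₁: ẑ×o_n = [-0.5832, -0.1129, 0.0000], ω = ẑ
J2: z=[0.7771, 0.6293, 0.0000] o=[0.1259, -0.1554, 0.0000] → [0.4163, -0.5141, 0.7243, 0.7771, 0.6293, 0.0000]
J3: z=[0.0548, -0.0677, -0.9962] o=[0.2512, -0.3103, 0.0174] → [0.8464, 0.3274, 0.0243, 0.0548, -0.0677, -0.9962]
J4: z=[0.6024, 0.7979, -0.0211] o=[-0.1389, -0.0168, -0.0240] → [0.5597, -0.4135, 0.3406, 0.6024, 0.7979, -0.0211]
J5: z=[0.6024, 0.7979, -0.0211] o=[-0.1933, 0.6400, 0.5109] → [0.1190, -0.0925, -0.0984, 0.6024, 0.7979, -0.0211]
V = J·q̇ = [-0.0382, -0.0143, -0.2874, -0.0986, 0.1760, -0.1124]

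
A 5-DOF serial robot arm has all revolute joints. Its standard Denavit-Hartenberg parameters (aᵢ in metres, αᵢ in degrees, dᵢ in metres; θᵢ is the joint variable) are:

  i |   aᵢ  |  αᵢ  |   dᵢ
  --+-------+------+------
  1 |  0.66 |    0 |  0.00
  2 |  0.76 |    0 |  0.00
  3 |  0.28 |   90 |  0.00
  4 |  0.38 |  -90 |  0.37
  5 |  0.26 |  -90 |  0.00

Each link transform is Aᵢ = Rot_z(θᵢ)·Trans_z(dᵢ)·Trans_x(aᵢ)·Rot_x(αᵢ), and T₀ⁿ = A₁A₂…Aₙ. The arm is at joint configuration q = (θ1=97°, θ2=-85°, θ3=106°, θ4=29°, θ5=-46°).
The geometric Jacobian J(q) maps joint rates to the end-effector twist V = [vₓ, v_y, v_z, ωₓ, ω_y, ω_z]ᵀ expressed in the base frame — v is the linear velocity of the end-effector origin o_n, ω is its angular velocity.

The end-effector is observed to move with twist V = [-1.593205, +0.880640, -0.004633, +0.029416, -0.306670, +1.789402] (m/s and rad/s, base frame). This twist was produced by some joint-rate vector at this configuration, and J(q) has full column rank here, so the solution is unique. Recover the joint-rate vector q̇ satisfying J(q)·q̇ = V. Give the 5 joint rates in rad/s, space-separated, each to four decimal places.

o_n = [0.7931, 1.7548, 0.2718]
J₁: ẑ×o_n = [-1.7548, 0.7931, 0.0000], ω = ẑ
J2: z=[0.0000, 0.0000, 1.0000] o=[-0.0804, 0.6551, 0.0000] → [-1.0997, 0.8736, 0.0000, 0.0000, 0.0000, 1.0000]
J3: z=[0.0000, 0.0000, 1.0000] o=[0.6630, 0.8131, 0.0000] → [-0.9417, 0.1302, 0.0000, 0.0000, 0.0000, 1.0000]
J4: z=[0.8829, 0.4695, 0.0000] o=[0.5315, 1.0603, 0.0000] → [0.1276, -0.2400, 0.4903, 0.8829, 0.4695, 0.0000]
J5: z=[0.2276, -0.4281, 0.8746] o=[0.7022, 1.5275, 0.1842] → [-0.2363, 0.0596, 0.0907, 0.2276, -0.4281, 0.8746]
q̇ = J⁺·V = [0.1480, 0.7440, 0.3840, -0.1180, 0.5870]

0.1480 0.7440 0.3840 -0.1180 0.5870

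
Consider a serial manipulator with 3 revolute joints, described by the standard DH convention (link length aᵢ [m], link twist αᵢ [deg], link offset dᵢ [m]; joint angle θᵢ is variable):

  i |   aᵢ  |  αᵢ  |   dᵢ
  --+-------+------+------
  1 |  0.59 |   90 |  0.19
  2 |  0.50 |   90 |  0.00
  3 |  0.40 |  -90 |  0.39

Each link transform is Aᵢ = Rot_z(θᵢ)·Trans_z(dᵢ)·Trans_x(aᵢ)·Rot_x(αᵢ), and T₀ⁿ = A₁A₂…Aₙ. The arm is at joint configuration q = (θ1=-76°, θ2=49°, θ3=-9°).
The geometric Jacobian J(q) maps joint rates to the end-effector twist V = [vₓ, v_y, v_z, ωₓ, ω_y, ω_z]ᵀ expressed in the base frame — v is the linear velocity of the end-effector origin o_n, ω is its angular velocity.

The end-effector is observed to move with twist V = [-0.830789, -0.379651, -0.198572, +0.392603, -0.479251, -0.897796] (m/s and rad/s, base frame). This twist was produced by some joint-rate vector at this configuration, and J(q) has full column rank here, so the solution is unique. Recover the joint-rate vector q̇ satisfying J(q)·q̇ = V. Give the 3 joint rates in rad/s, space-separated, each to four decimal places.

o_n = [0.4167, -1.4127, 0.6097]
J₁: ẑ×o_n = [1.4127, 0.4167, -0.0000], ω = ẑ
J2: z=[-0.9703, -0.2419, 0.0000] o=[0.1427, -0.5725, 0.1900] → [-0.1015, 0.4072, 0.8816, -0.9703, -0.2419, 0.0000]
J3: z=[0.1826, -0.7323, -0.6561] o=[0.2221, -0.8908, 0.5674] → [-0.3734, -0.1354, 0.0472, 0.1826, -0.7323, -0.6561]
q̇ = J⁺·V = [-0.4110, -0.2650, 0.7420]

-0.4110 -0.2650 0.7420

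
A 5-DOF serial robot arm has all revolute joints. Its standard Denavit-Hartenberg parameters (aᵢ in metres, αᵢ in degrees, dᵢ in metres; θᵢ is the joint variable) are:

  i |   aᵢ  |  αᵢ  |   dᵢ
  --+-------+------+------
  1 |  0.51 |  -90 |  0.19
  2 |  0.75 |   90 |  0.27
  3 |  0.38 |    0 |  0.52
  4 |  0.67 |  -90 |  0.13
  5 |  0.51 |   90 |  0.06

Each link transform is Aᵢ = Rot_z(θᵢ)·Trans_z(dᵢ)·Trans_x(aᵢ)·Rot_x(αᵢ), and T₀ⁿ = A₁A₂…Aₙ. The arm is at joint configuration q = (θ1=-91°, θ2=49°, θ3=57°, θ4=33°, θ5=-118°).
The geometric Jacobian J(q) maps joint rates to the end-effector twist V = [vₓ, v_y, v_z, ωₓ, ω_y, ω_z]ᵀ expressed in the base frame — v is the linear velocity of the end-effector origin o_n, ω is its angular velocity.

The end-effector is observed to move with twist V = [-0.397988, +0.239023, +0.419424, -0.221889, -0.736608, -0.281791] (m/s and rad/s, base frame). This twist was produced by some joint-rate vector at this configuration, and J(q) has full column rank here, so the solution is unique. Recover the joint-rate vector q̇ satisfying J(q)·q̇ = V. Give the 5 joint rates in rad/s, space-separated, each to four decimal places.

o_n = [0.9854, -1.9464, 0.2349]
J₁: ẑ×o_n = [1.9464, 0.9854, -0.0000], ω = ẑ
J2: z=[0.9998, -0.0175, 0.0000] o=[-0.0089, -0.5099, 0.1900] → [-0.0008, -0.0449, -1.4189, 0.9998, -0.0175, 0.0000]
J3: z=[-0.0132, -0.7546, 0.6561] o=[0.2525, -1.0066, -0.3760] → [0.1555, 0.4889, 0.5655, -0.0132, -0.7546, 0.6561]
J4: z=[-0.0132, -0.7546, 0.6561] o=[0.5619, -1.5403, -0.1911] → [-0.0551, 0.2835, 0.3250, -0.0132, -0.7546, 0.6561]
J5: z=[0.0114, 0.6560, 0.7547] o=[1.2301, -1.6501, -0.1058] → [0.4471, -0.1885, 0.1571, 0.0114, 0.6560, 0.7547]
q̇ = J⁺·V = [-0.0840, -0.2090, 0.3460, 0.0830, -0.6350]

-0.0840 -0.2090 0.3460 0.0830 -0.6350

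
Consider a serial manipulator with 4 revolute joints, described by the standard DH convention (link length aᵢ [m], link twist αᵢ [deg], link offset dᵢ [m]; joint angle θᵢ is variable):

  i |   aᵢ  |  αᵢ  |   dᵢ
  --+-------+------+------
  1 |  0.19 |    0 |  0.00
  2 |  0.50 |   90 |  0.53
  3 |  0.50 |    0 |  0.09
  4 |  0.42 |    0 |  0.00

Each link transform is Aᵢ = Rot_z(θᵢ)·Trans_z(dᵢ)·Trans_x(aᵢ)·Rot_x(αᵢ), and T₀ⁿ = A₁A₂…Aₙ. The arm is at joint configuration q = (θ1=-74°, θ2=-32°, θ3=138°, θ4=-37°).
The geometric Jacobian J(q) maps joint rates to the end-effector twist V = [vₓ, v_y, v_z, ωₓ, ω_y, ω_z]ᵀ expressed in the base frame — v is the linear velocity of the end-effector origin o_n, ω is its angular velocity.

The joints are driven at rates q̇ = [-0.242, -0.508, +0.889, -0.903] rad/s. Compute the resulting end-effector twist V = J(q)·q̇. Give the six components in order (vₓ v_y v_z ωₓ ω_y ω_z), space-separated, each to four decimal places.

0.0200 0.3426 -0.3292 0.0135 -0.0039 -0.7500

o_n = [-0.0475, -0.2042, 1.2768]
J₁: ẑ×o_n = [0.2042, -0.0475, 0.0000], ω = ẑ
J2: z=[0.0000, 0.0000, 1.0000] o=[0.0524, -0.1826, 0.0000] → [0.0216, -0.0998, 0.0000, 0.0000, 0.0000, 1.0000]
J3: z=[-0.9613, 0.2756, 0.0000] o=[-0.0854, -0.6633, 0.5300] → [0.2059, 0.7179, -0.4517, -0.9613, 0.2756, 0.0000]
J4: z=[-0.9613, 0.2756, 0.0000] o=[-0.0695, -0.2813, 0.8646] → [0.1136, 0.3963, -0.0801, -0.9613, 0.2756, 0.0000]
V = J·q̇ = [0.0200, 0.3426, -0.3292, 0.0135, -0.0039, -0.7500]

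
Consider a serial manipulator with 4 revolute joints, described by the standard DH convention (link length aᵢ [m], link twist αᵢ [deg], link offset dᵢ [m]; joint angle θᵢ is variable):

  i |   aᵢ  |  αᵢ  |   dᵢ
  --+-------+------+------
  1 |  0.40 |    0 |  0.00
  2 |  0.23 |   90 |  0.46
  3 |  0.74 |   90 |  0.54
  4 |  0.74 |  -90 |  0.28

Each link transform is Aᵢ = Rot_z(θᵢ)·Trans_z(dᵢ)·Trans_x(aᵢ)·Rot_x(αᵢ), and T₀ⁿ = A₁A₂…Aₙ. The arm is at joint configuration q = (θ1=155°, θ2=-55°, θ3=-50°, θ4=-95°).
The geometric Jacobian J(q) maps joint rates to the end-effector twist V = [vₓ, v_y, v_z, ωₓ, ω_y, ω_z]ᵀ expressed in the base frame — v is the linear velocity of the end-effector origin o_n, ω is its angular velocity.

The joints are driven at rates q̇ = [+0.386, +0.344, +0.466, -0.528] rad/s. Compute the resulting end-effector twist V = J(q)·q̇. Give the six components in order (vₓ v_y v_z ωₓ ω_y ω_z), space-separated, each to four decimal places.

-0.3430 -0.2591 0.4006 0.3887 0.4792 1.0694

o_n = [-0.6348, 0.5777, -0.2374]
J₁: ẑ×o_n = [-0.5777, -0.6348, 0.0000], ω = ẑ
J2: z=[0.0000, 0.0000, 1.0000] o=[-0.3625, 0.1690, 0.0000] → [-0.4086, -0.2723, 0.0000, 0.0000, 0.0000, 1.0000]
J3: z=[0.9848, 0.1736, 0.0000] o=[-0.4025, 0.3956, 0.4600] → [-0.1211, 0.6869, 0.2197, 0.9848, 0.1736, 0.0000]
J4: z=[0.1330, -0.7544, -0.6428] o=[0.0467, 0.9578, -0.1069] → [-0.1458, 0.4555, -0.5647, 0.1330, -0.7544, -0.6428]
V = J·q̇ = [-0.3430, -0.2591, 0.4006, 0.3887, 0.4792, 1.0694]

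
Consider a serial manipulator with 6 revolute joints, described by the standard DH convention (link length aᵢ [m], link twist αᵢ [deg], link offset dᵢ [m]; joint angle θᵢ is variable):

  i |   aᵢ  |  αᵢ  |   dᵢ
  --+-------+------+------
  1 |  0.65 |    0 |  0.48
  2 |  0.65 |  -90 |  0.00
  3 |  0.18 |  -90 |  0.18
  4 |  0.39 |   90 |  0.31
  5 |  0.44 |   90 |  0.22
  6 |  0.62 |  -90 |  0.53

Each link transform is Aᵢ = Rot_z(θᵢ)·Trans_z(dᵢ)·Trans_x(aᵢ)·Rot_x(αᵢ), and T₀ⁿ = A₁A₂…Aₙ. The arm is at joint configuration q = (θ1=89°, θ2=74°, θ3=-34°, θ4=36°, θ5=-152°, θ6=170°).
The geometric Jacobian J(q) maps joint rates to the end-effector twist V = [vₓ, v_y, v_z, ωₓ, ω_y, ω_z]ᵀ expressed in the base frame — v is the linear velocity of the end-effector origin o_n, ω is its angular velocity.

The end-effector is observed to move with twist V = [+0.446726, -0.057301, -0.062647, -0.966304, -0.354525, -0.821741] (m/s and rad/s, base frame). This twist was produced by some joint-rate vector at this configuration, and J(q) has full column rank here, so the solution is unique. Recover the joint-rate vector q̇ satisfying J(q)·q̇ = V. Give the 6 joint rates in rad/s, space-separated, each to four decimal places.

0.0010 0.2640 -0.2170 0.5430 0.7210 0.9250

o_n = [-1.6316, 0.8661, 0.1090]
J₁: ẑ×o_n = [-0.8661, -1.6316, 0.0000], ω = ẑ
J2: z=[0.0000, 0.0000, 1.0000] o=[0.0113, 0.6499, 0.4800] → [-0.2162, -1.6430, 0.0000, 0.0000, 0.0000, 1.0000]
J3: z=[-0.2924, -0.9563, 0.0000] o=[-0.6103, 0.8399, 0.4800] → [0.3548, -0.1085, -0.9844, -0.2924, -0.9563, 0.0000]
J4: z=[-0.5348, 0.1635, -0.8290] o=[-0.8056, 0.7114, 0.5807] → [0.0511, 0.4326, 0.0523, -0.5348, 0.1635, -0.8290]
J5: z=[-0.7025, -0.6312, 0.3287] o=[-1.1545, 1.0578, 0.5001] → [0.3098, -0.4316, -0.1665, -0.7025, -0.6312, 0.3287]
J6: z=[-0.2517, -0.2116, -0.9444] o=[-1.0162, 0.5906, 0.5679] → [0.3573, 0.4657, -0.1996, -0.2517, -0.2116, -0.9444]
q̇ = J⁺·V = [0.0010, 0.2640, -0.2170, 0.5430, 0.7210, 0.9250]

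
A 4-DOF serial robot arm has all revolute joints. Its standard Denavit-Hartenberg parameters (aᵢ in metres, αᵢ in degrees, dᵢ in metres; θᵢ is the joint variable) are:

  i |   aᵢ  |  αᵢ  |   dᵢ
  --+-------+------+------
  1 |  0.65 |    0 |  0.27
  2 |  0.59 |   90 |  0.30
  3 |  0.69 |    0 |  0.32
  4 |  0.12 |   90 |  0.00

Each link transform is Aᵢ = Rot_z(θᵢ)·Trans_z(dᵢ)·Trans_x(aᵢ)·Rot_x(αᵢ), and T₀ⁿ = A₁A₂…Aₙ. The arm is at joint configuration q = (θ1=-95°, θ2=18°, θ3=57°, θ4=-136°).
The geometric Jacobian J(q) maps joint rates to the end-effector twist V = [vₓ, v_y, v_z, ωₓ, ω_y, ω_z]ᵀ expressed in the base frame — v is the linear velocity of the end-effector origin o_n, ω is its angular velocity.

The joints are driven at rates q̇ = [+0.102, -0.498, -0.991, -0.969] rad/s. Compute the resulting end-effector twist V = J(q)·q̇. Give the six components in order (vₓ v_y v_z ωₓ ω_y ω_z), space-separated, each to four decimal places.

o_n = [-0.1460, -1.6829, 1.0309]
J₁: ẑ×o_n = [1.6829, -0.1460, 0.0000], ω = ẑ
J2: z=[0.0000, 0.0000, 1.0000] o=[-0.0567, -0.6475, 0.2700] → [1.0353, -0.0894, 0.0000, 0.0000, 0.0000, 1.0000]
J3: z=[-0.9744, -0.2250, 0.0000] o=[0.0761, -1.2224, 0.5700] → [-0.1037, 0.4491, 0.3987, -0.9744, -0.2250, 0.0000]
J4: z=[-0.9744, -0.2250, 0.0000] o=[-0.1512, -1.6606, 1.1487] → [0.0265, -0.1148, 0.0229, -0.9744, -0.2250, 0.0000]
V = J·q̇ = [-0.2669, -0.3042, -0.4173, 1.9098, 0.4409, -0.3960]

-0.2669 -0.3042 -0.4173 1.9098 0.4409 -0.3960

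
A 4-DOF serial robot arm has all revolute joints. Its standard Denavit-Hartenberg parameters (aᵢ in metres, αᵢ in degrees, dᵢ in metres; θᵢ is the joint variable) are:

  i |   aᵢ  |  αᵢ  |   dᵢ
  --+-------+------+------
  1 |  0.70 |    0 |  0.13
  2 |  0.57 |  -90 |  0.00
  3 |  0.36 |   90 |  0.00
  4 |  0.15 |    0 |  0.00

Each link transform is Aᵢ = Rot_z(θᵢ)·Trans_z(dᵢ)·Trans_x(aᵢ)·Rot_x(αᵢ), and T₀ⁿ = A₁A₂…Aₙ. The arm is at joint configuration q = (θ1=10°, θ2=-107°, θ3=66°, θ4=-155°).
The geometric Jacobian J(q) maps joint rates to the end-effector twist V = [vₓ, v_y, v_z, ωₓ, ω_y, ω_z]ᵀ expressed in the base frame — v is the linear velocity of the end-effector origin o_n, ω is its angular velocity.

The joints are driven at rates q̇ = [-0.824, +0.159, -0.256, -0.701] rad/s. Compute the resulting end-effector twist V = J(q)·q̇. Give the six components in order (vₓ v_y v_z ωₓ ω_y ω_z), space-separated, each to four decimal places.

-0.2407 -0.5183 0.0639 -0.1760 0.6668 -0.9501

o_n = [0.5459, -0.5269, -0.0747]
J₁: ẑ×o_n = [0.5269, 0.5459, -0.0000], ω = ẑ
J2: z=[0.0000, 0.0000, 1.0000] o=[0.6894, 0.1216, 0.1300] → [0.6485, -0.1435, 0.0000, 0.0000, 0.0000, 1.0000]
J3: z=[0.9925, -0.1219, 0.0000] o=[0.6199, -0.4442, 0.1300] → [0.0249, 0.2032, -0.0911, 0.9925, -0.1219, 0.0000]
J4: z=[-0.1113, -0.9067, 0.4067] o=[0.6021, -0.5895, -0.1989] → [-0.1381, -0.0090, -0.0579, -0.1113, -0.9067, 0.4067]
V = J·q̇ = [-0.2407, -0.5183, 0.0639, -0.1760, 0.6668, -0.9501]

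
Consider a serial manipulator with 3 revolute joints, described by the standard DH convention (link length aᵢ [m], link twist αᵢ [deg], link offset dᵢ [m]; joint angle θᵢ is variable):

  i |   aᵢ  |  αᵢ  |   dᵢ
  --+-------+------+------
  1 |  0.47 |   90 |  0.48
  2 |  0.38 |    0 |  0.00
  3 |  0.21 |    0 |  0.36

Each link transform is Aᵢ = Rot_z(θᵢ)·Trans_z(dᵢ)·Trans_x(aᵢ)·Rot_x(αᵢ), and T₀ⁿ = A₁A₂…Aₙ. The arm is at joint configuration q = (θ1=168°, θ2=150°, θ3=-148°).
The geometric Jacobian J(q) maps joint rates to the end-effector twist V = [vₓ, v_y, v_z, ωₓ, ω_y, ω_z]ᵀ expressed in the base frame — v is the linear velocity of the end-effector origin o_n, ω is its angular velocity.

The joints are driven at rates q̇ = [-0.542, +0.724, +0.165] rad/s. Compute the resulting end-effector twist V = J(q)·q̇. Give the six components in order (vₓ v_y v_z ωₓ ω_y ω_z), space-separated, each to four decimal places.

0.3713 0.1154 -0.0517 0.1848 0.8696 -0.5420

o_n = [-0.2683, 0.4251, 0.6773]
J₁: ẑ×o_n = [-0.4251, -0.2683, 0.0000], ω = ẑ
J2: z=[0.2079, 0.9781, 0.0000] o=[-0.4597, 0.0977, 0.4800] → [0.1930, -0.0410, -0.1192, 0.2079, 0.9781, 0.0000]
J3: z=[0.2079, 0.9781, 0.0000] o=[-0.1378, 0.0293, 0.6700] → [0.0072, -0.0015, 0.2099, 0.2079, 0.9781, 0.0000]
V = J·q̇ = [0.3713, 0.1154, -0.0517, 0.1848, 0.8696, -0.5420]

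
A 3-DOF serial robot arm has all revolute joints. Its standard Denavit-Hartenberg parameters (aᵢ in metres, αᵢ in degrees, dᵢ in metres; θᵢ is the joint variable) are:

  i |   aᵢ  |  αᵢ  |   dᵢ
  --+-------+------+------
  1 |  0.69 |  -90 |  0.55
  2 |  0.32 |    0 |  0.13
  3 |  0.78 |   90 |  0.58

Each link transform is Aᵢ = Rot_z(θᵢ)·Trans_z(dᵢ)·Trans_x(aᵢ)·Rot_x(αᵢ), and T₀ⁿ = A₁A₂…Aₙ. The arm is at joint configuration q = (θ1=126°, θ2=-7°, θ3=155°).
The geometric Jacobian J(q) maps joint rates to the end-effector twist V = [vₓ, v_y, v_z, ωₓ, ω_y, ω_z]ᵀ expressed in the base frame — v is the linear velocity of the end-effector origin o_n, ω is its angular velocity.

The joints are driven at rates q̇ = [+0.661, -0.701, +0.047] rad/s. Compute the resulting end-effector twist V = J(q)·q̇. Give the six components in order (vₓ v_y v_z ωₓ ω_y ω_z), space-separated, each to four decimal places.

o_n = [-0.7779, -0.1373, 0.1757]
J₁: ẑ×o_n = [0.1373, -0.7779, 0.0000], ω = ẑ
J2: z=[-0.8090, -0.5878, 0.0000] o=[-0.4056, 0.5582, 0.5500] → [0.2200, -0.3028, 0.3439, -0.8090, -0.5878, 0.0000]
J3: z=[-0.8090, -0.5878, 0.0000] o=[-0.6974, 0.7388, 0.5890] → [0.2430, -0.3344, 0.6615, -0.8090, -0.5878, 0.0000]
V = J·q̇ = [-0.0521, -0.3176, -0.2100, 0.5291, 0.3844, 0.6610]

-0.0521 -0.3176 -0.2100 0.5291 0.3844 0.6610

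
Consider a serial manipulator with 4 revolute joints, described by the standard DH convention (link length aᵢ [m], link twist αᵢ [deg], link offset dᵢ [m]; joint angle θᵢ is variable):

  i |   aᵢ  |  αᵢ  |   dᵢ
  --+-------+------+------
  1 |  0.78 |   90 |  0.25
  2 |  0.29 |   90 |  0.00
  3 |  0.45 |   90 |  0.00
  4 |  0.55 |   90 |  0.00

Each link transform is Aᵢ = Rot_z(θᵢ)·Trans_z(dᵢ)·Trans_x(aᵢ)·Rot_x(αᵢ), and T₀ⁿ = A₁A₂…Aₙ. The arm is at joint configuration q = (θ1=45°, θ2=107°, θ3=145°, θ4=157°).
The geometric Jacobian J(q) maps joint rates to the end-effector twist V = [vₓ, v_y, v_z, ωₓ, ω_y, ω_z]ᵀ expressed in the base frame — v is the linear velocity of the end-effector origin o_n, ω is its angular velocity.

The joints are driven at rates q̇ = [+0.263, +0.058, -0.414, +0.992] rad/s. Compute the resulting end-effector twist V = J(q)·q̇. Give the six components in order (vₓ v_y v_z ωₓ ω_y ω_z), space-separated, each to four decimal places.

-0.6597 -0.1298 0.0136 0.2180 -1.0132 0.6861

o_n = [0.6046, 0.6502, 0.6342]
J₁: ẑ×o_n = [-0.6502, 0.6046, 0.0000], ω = ẑ
J2: z=[0.7071, -0.7071, 0.0000] o=[0.5515, 0.5515, 0.2500] → [-0.2717, -0.2717, 0.1072, 0.7071, -0.7071, 0.0000]
J3: z=[0.6762, 0.6762, 0.2924] o=[0.4916, 0.4916, 0.5273] → [0.0259, -0.0393, 0.0309, 0.6762, 0.6762, 0.2924]
J4: z=[0.4606, -0.6978, 0.5485] o=[0.7503, 0.3853, 0.1748] → [-0.4659, -0.2916, 0.0203, 0.4606, -0.6978, 0.5485]
V = J·q̇ = [-0.6597, -0.1298, 0.0136, 0.2180, -1.0132, 0.6861]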